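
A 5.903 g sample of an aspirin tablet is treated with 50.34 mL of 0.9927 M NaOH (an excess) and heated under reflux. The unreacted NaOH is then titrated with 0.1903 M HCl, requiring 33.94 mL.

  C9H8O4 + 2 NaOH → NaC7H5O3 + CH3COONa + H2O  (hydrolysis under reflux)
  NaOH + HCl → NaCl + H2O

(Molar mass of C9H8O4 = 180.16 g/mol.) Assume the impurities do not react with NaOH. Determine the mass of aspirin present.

n(NaOH) added = 0.05034 × 0.9927 = 0.04997 mol
n(HCl) used in back-titration = 0.03394 × 0.1903 = 6.459 × 10^-3 mol
n(NaOH) left over = 6.459 × 10^-3 mol (1:1 ratio)
n(NaOH) consumed by analyte = 0.04997 − 6.459 × 10^-3 = 0.04351 mol
From the 1:2 ratio, n(C9H8O4) = 1/2 × 0.04351 = 0.02176 mol
mass of C9H8O4 = 0.02176 × 180.16 = 3.920 g

3.920 g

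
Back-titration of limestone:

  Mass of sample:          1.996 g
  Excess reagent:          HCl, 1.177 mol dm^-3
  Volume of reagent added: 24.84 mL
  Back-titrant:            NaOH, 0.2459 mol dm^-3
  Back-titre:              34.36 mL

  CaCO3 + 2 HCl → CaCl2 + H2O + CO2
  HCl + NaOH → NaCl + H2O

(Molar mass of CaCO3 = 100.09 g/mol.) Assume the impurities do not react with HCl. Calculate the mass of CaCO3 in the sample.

1.040 g

n(HCl) added = 0.02484 × 1.177 = 0.02924 mol
n(NaOH) used in back-titration = 0.03436 × 0.2459 = 8.449 × 10^-3 mol
n(HCl) left over = 8.449 × 10^-3 mol (1:1 ratio)
n(HCl) consumed by analyte = 0.02924 − 8.449 × 10^-3 = 0.02079 mol
From the 1:2 ratio, n(CaCO3) = 1/2 × 0.02079 = 0.01039 mol
mass of CaCO3 = 0.01039 × 100.09 = 1.040 g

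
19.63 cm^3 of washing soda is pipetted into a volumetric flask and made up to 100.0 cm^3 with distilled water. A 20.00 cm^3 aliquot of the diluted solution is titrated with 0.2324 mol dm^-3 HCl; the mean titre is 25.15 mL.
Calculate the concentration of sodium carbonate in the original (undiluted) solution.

0.7444 mol/L

Na2CO3 + 2 HCl → 2 NaCl + H2O + CO2
n(HCl) = 0.02515 × 0.2324 = 5.845 × 10^-3 mol
From the 1:2 ratio, n(Na2CO3) in the aliquot = 1/2 × 5.845 × 10^-3 = 2.922 × 10^-3 mol
[Na2CO3]_dilute = 2.922 × 10^-3 / 0.02000 = 0.1461 mol/L
Dilution factor = 100.0 / 19.63 = 5.094
[Na2CO3]_stock = 0.1461 × 5.094 = 0.7444 mol/L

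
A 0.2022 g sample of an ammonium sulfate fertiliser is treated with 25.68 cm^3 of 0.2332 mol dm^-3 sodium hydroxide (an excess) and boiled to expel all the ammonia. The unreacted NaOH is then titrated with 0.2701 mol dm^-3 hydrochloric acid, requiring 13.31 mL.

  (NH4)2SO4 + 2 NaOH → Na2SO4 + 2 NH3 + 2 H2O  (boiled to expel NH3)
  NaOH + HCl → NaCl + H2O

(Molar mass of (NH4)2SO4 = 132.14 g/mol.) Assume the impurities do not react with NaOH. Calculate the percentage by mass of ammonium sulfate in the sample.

78.21 %

n(NaOH) added = 0.02568 × 0.2332 = 5.989 × 10^-3 mol
n(HCl) used in back-titration = 0.01331 × 0.2701 = 3.595 × 10^-3 mol
n(NaOH) left over = 3.595 × 10^-3 mol (1:1 ratio)
n(NaOH) consumed by analyte = 5.989 × 10^-3 − 3.595 × 10^-3 = 2.394 × 10^-3 mol
From the 1:2 ratio, n((NH4)2SO4) = 1/2 × 2.394 × 10^-3 = 1.197 × 10^-3 mol
mass of (NH4)2SO4 = 1.197 × 10^-3 × 132.14 = 0.1581 g
% (NH4)2SO4 = 0.1581 / 0.2022 × 100 = 78.21 %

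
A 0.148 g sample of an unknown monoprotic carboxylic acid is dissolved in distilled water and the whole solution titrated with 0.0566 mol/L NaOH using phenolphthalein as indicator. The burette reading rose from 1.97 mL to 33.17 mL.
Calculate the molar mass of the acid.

83.8 g/mol

n(NaOH) = 0.0312 L × 0.0566 mol/L = 1.77 × 10^-3 mol
n(HA) = 1.77 × 10^-3 mol (1:1 ratio)
M = m / n = 0.148 g / 1.77 × 10^-3 mol = 83.8 g/mol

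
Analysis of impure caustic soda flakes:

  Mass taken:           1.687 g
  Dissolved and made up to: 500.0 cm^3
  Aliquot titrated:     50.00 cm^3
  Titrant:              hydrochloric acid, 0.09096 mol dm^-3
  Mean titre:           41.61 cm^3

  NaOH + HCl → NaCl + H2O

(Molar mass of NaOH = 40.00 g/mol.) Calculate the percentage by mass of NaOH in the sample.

89.74 %

n(HCl) per titration = 0.04161 × 0.09096 = 3.785 × 10^-3 mol
n(NaOH) in each aliquot = 3.785 × 10^-3 mol (1:1 ratio)
n(NaOH) in the whole flask = 3.785 × 10^-3 × 500.0/50.00 = 0.03785 mol
mass of NaOH = 0.03785 × 40.00 = 1.514 g
% NaOH = 1.514 / 1.687 × 100 = 89.74 %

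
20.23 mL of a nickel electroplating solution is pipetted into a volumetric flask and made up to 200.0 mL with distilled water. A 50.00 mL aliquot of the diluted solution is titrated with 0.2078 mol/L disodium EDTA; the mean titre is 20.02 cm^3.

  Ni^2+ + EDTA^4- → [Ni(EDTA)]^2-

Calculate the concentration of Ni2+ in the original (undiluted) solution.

n(EDTA) = 0.02002 × 0.2078 = 4.160 × 10^-3 mol
n(Ni2+) in the aliquot = 4.160 × 10^-3 mol (1:1 ratio)
[Ni2+]_dilute = 4.160 × 10^-3 / 0.05000 = 0.08320 mol/L
Dilution factor = 200.0 / 20.23 = 9.886
[Ni2+]_stock = 0.08320 × 9.886 = 0.8226 mol/L

0.8226 mol/L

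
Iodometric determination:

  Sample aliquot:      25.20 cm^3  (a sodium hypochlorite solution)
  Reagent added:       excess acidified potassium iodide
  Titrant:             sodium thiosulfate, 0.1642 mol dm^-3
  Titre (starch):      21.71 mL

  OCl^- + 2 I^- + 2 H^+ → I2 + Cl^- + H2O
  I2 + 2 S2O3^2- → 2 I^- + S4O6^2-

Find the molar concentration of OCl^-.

n(S2O3^2-) = 0.02171 × 0.1642 = 3.565 × 10^-3 mol
n(I2) = n(S2O3^2-)/2 = 1.782 × 10^-3 mol
n(OCl^-) in the aliquot = 1.782 × 10^-3 mol (1:1 ratio)
[OCl^-] = 1.782 × 10^-3 / 0.02520 = 0.07073 mol/L

0.07073 mol/L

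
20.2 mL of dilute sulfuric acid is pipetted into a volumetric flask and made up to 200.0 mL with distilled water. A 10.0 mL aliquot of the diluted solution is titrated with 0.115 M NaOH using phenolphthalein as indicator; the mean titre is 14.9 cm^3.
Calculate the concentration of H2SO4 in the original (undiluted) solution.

0.848 M

H2SO4 + 2 NaOH → Na2SO4 + 2 H2O
n(NaOH) = 0.0149 × 0.115 = 1.71 × 10^-3 mol
From the 1:2 ratio, n(H2SO4) in the aliquot = 1/2 × 1.71 × 10^-3 = 8.57 × 10^-4 mol
[H2SO4]_dilute = 8.57 × 10^-4 / 0.0100 = 0.0857 mol/L
Dilution factor = 200.0 / 20.2 = 9.901
[H2SO4]_stock = 0.0857 × 9.901 = 0.848 mol/L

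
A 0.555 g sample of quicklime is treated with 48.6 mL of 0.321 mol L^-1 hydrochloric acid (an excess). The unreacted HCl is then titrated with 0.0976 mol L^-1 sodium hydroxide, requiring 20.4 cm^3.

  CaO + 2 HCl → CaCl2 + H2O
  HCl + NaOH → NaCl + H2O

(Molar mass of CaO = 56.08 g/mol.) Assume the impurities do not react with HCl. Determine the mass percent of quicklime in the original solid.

68.8 %

n(HCl) added = 0.0486 × 0.321 = 0.0156 mol
n(NaOH) used in back-titration = 0.0204 × 0.0976 = 1.99 × 10^-3 mol
n(HCl) left over = 1.99 × 10^-3 mol (1:1 ratio)
n(HCl) consumed by analyte = 0.0156 − 1.99 × 10^-3 = 0.0136 mol
From the 1:2 ratio, n(CaO) = 1/2 × 0.0136 = 6.80 × 10^-3 mol
mass of CaO = 6.80 × 10^-3 × 56.08 = 0.382 g
% CaO = 0.382 / 0.555 × 100 = 68.8 %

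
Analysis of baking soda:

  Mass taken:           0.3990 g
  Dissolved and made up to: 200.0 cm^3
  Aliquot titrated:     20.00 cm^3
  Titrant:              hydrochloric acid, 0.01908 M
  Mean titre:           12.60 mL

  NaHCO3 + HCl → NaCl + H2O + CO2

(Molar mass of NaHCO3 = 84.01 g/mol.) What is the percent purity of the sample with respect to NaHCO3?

n(HCl) per titration = 0.01260 × 0.01908 = 2.404 × 10^-4 mol
n(NaHCO3) in each aliquot = 2.404 × 10^-4 mol (1:1 ratio)
n(NaHCO3) in the whole flask = 2.404 × 10^-4 × 200.0/20.00 = 2.404 × 10^-3 mol
mass of NaHCO3 = 2.404 × 10^-3 × 84.01 = 0.2020 g
% NaHCO3 = 0.2020 / 0.3990 × 100 = 50.62 %

50.62 %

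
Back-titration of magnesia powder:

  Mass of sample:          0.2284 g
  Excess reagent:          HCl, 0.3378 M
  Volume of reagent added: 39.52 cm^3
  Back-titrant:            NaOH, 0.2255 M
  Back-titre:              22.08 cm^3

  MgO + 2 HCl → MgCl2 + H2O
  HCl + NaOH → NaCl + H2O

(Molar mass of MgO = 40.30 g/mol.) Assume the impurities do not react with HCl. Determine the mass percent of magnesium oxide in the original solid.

n(HCl) added = 0.03952 × 0.3378 = 0.01335 mol
n(NaOH) used in back-titration = 0.02208 × 0.2255 = 4.979 × 10^-3 mol
n(HCl) left over = 4.979 × 10^-3 mol (1:1 ratio)
n(HCl) consumed by analyte = 0.01335 − 4.979 × 10^-3 = 8.371 × 10^-3 mol
From the 1:2 ratio, n(MgO) = 1/2 × 8.371 × 10^-3 = 4.185 × 10^-3 mol
mass of MgO = 4.185 × 10^-3 × 40.30 = 0.1687 g
% MgO = 0.1687 / 0.2284 × 100 = 73.85 %

73.85 %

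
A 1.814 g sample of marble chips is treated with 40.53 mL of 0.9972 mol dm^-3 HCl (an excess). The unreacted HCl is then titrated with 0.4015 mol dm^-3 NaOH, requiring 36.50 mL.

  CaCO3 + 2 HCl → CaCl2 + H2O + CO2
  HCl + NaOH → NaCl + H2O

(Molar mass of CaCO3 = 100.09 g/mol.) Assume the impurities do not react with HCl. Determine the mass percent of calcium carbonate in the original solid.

n(HCl) added = 0.04053 × 0.9972 = 0.04042 mol
n(NaOH) used in back-titration = 0.03650 × 0.4015 = 0.01465 mol
n(HCl) left over = 0.01465 mol (1:1 ratio)
n(HCl) consumed by analyte = 0.04042 − 0.01465 = 0.02576 mol
From the 1:2 ratio, n(CaCO3) = 1/2 × 0.02576 = 0.01288 mol
mass of CaCO3 = 0.01288 × 100.09 = 1.289 g
% CaCO3 = 1.289 / 1.814 × 100 = 71.07 %

71.07 %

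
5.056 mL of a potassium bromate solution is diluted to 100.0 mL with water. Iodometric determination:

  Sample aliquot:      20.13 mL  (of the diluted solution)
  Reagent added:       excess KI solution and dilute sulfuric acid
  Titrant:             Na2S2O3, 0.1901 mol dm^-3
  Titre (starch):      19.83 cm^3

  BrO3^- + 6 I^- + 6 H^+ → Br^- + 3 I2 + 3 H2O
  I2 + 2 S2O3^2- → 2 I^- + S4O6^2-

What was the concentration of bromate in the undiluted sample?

n(S2O3^2-) = 0.01983 × 0.1901 = 3.770 × 10^-3 mol
n(I2) = n(S2O3^2-)/2 = 1.885 × 10^-3 mol
From the 1:3 ratio, n(BrO3^-) in the aliquot = 1/3 × 1.885 × 10^-3 = 6.283 × 10^-4 mol
[BrO3^-]_dilute = 6.283 × 10^-4 / 0.02013 = 0.03121 mol/L
[BrO3^-]_original = 0.03121 × 100.0/5.056 = 0.6173 mol/L

0.6173 mol/L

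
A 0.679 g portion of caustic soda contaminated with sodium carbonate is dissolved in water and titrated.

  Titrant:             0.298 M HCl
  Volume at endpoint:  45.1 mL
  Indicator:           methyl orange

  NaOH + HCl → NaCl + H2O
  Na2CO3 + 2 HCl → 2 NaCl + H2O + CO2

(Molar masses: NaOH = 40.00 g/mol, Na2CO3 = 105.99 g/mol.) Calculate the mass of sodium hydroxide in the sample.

n(HCl) = 0.0451 × 0.298 = 0.0134 mol
Let x = n(NaOH), y = n(Na2CO3).
Titrant: 1x + 2y = 0.0134;  mass: 40.00x + 105.99y = 0.679
Solving, x = 2.56 × 10^-3 mol, y = 5.44 × 10^-3 mol
mass of NaOH = 2.56 × 10^-3 × 40.00 = 0.102 g

0.102 g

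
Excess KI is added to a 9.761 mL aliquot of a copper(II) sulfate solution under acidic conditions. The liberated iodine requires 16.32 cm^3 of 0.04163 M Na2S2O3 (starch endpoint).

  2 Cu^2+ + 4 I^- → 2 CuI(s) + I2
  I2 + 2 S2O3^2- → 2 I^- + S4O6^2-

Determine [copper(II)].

0.06960 M

n(S2O3^2-) = 0.01632 × 0.04163 = 6.794 × 10^-4 mol
n(I2) = n(S2O3^2-)/2 = 3.397 × 10^-4 mol
From the 2:1 ratio, n(Cu2+) in the aliquot = 2/1 × 3.397 × 10^-4 = 6.794 × 10^-4 mol
[Cu2+] = 6.794 × 10^-4 / 0.009761 = 0.06960 mol/L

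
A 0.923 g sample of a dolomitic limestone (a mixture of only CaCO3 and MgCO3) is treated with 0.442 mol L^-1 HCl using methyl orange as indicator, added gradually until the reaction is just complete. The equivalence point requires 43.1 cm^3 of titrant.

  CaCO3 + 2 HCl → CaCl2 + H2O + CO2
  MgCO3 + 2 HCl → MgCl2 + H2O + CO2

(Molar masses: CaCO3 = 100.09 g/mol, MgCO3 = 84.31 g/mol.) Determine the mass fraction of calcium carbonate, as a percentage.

82.4 %

n(HCl) = 0.0431 × 0.442 = 0.0191 mol
Let x = n(CaCO3), y = n(MgCO3).
Titrant: 2x + 2y = 0.0191;  mass: 100.09x + 84.31y = 0.923
Solving, x = 7.60 × 10^-3 mol, y = 1.92 × 10^-3 mol
mass of CaCO3 = 7.60 × 10^-3 × 100.09 = 0.761 g
% CaCO3 = 0.761 / 0.923 × 100 = 82.4 %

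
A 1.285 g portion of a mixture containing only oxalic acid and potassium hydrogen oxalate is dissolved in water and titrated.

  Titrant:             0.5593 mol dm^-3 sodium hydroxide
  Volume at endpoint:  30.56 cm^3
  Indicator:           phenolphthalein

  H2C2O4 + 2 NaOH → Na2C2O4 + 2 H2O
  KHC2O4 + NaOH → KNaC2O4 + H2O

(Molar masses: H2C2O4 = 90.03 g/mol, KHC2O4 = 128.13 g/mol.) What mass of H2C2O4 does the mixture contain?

n(NaOH) = 0.03056 × 0.5593 = 0.01709 mol
Let x = n(H2C2O4), y = n(KHC2O4).
Titrant: 2x + 1y = 0.01709;  mass: 90.03x + 128.13y = 1.285
Solving, x = 5.444 × 10^-3 mol, y = 6.203 × 10^-3 mol
mass of H2C2O4 = 5.444 × 10^-3 × 90.03 = 0.4902 g

0.4902 g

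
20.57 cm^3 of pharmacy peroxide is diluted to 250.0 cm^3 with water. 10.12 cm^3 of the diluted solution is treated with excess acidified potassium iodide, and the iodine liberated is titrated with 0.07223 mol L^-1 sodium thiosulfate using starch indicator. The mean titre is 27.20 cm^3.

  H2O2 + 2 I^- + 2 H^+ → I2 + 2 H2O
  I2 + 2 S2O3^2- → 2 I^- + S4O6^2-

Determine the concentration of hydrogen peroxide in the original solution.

n(S2O3^2-) = 0.02720 × 0.07223 = 1.965 × 10^-3 mol
n(I2) = n(S2O3^2-)/2 = 9.823 × 10^-4 mol
n(H2O2) in the aliquot = 9.823 × 10^-4 mol (1:1 ratio)
[H2O2]_dilute = 9.823 × 10^-4 / 0.01012 = 0.09707 mol/L
[H2O2]_original = 0.09707 × 250.0/20.57 = 1.180 mol/L

1.180 mol/L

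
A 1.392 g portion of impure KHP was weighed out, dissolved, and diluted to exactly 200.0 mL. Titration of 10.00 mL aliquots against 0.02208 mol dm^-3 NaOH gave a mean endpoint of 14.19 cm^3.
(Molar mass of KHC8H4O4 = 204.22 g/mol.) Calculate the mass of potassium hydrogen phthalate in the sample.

KHC8H4O4 + NaOH → KNaC8H4O4 + H2O
n(NaOH) per titration = 0.01419 × 0.02208 = 3.133 × 10^-4 mol
n(KHC8H4O4) in each aliquot = 3.133 × 10^-4 mol (1:1 ratio)
n(KHC8H4O4) in the whole flask = 3.133 × 10^-4 × 200.0/10.00 = 6.266 × 10^-3 mol
mass of KHC8H4O4 = 6.266 × 10^-3 × 204.22 = 1.280 g

1.280 g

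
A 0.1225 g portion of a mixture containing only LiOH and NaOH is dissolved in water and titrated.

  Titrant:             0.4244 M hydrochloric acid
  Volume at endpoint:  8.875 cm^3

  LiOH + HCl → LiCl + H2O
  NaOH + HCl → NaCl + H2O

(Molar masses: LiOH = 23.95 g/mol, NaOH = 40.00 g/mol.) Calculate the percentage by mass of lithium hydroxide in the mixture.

n(HCl) = 0.008875 × 0.4244 = 3.767 × 10^-3 mol
Let x = n(LiOH), y = n(NaOH).
Titrant: 1x + 1y = 3.767 × 10^-3;  mass: 23.95x + 40.00y = 0.1225
Solving, x = 1.755 × 10^-3 mol, y = 2.012 × 10^-3 mol
mass of LiOH = 1.755 × 10^-3 × 23.95 = 0.04202 g
% LiOH = 0.04202 / 0.1225 × 100 = 34.31 %

34.31 %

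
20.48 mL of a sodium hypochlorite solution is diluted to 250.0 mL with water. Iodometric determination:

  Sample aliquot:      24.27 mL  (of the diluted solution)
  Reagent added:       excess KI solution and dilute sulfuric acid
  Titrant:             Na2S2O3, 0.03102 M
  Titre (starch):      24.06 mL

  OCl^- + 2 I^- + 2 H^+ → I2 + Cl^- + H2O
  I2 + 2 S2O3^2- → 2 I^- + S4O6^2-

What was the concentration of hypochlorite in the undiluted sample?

n(S2O3^2-) = 0.02406 × 0.03102 = 7.463 × 10^-4 mol
n(I2) = n(S2O3^2-)/2 = 3.732 × 10^-4 mol
n(OCl^-) in the aliquot = 3.732 × 10^-4 mol (1:1 ratio)
[OCl^-]_dilute = 3.732 × 10^-4 / 0.02427 = 0.01538 mol/L
[OCl^-]_original = 0.01538 × 250.0/20.48 = 0.1877 mol/L

0.1877 M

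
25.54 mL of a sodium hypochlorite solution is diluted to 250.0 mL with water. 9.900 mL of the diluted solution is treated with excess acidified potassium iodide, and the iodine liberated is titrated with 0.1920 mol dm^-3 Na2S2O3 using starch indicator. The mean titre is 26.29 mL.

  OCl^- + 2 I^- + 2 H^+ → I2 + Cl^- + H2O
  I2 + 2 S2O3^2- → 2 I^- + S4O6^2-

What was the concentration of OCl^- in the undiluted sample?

2.495 mol/L

n(S2O3^2-) = 0.02629 × 0.1920 = 5.048 × 10^-3 mol
n(I2) = n(S2O3^2-)/2 = 2.524 × 10^-3 mol
n(OCl^-) in the aliquot = 2.524 × 10^-3 mol (1:1 ratio)
[OCl^-]_dilute = 2.524 × 10^-3 / 0.009900 = 0.2549 mol/L
[OCl^-]_original = 0.2549 × 250.0/25.54 = 2.495 mol/L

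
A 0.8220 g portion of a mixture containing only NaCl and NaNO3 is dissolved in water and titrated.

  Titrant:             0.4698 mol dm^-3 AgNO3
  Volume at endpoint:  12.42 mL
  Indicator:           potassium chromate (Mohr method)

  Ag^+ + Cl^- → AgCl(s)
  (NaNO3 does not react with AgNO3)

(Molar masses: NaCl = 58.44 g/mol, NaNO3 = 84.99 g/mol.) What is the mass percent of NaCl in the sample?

41.48 %

n(AgNO3) = 0.01242 × 0.4698 = 5.835 × 10^-3 mol
Let x = n(NaCl), y = n(NaNO3).
Titrant: 1x = 5.835 × 10^-3;  mass: 58.44x + 84.99y = 0.8220
Solving, x = 5.835 × 10^-3 mol, y = 5.660 × 10^-3 mol
mass of NaCl = 5.835 × 10^-3 × 58.44 = 0.3410 g
% NaCl = 0.3410 / 0.8220 × 100 = 41.48 %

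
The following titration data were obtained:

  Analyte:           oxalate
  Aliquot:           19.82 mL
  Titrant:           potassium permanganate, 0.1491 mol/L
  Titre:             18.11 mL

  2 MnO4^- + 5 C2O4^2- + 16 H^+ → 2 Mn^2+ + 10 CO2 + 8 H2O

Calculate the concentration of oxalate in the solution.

0.3406 mol/L

n(KMnO4) = 0.01811 L × 0.1491 mol/L = 2.700 × 10^-3 mol
From the 5:2 mole ratio, n(C2O4^2-) = 5/2 × 2.700 × 10^-3 = 6.751 × 10^-3 mol
[C2O4^2-] = 6.751 × 10^-3 mol / 0.01982 L = 0.3406 mol/L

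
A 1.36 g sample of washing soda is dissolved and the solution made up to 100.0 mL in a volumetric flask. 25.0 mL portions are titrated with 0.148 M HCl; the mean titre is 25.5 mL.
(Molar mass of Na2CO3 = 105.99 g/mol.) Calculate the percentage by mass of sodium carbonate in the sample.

Na2CO3 + 2 HCl → 2 NaCl + H2O + CO2
n(HCl) per titration = 0.0255 × 0.148 = 3.77 × 10^-3 mol
From the 1:2 ratio, n(Na2CO3) in each aliquot = 1/2 × 3.77 × 10^-3 = 1.89 × 10^-3 mol
n(Na2CO3) in the whole flask = 1.89 × 10^-3 × 100.0/25.0 = 7.55 × 10^-3 mol
mass of Na2CO3 = 7.55 × 10^-3 × 105.99 = 0.800 g
% Na2CO3 = 0.800 / 1.36 × 100 = 58.8 %

58.8 %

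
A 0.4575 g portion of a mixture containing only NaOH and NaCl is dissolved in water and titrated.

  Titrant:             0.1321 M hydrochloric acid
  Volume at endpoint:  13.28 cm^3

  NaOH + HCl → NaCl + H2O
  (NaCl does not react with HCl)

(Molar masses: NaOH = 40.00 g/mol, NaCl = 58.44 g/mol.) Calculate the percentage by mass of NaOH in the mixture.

n(HCl) = 0.01328 × 0.1321 = 1.754 × 10^-3 mol
Let x = n(NaOH), y = n(NaCl).
Titrant: 1x = 1.754 × 10^-3;  mass: 40.00x + 58.44y = 0.4575
Solving, x = 1.754 × 10^-3 mol, y = 6.628 × 10^-3 mol
mass of NaOH = 1.754 × 10^-3 × 40.00 = 0.07017 g
% NaOH = 0.07017 / 0.4575 × 100 = 15.34 %

15.34 %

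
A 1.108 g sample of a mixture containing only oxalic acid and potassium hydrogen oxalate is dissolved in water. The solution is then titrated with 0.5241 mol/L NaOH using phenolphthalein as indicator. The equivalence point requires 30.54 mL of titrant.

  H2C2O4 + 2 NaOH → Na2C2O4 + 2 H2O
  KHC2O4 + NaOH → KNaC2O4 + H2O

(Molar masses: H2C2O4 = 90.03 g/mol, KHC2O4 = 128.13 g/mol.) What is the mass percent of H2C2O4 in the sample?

46.09 %

n(NaOH) = 0.03054 × 0.5241 = 0.01601 mol
Let x = n(H2C2O4), y = n(KHC2O4).
Titrant: 2x + 1y = 0.01601;  mass: 90.03x + 128.13y = 1.108
Solving, x = 5.672 × 10^-3 mol, y = 4.662 × 10^-3 mol
mass of H2C2O4 = 5.672 × 10^-3 × 90.03 = 0.5106 g
% H2C2O4 = 0.5106 / 1.108 × 100 = 46.09 %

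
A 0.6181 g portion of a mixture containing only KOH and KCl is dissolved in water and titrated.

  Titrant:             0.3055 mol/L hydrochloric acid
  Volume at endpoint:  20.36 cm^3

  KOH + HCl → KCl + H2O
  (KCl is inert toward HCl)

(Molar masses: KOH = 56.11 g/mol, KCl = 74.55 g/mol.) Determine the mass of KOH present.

n(HCl) = 0.02036 × 0.3055 = 6.220 × 10^-3 mol
Let x = n(KOH), y = n(KCl).
Titrant: 1x = 6.220 × 10^-3;  mass: 56.11x + 74.55y = 0.6181
Solving, x = 6.220 × 10^-3 mol, y = 3.610 × 10^-3 mol
mass of KOH = 6.220 × 10^-3 × 56.11 = 0.3490 g

0.3490 g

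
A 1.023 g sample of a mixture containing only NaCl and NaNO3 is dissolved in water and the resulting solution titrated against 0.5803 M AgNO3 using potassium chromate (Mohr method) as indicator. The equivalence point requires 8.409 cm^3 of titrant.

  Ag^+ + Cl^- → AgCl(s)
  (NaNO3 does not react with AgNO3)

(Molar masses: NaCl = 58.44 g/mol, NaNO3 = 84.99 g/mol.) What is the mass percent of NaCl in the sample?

27.88 %

n(AgNO3) = 0.008409 × 0.5803 = 4.880 × 10^-3 mol
Let x = n(NaCl), y = n(NaNO3).
Titrant: 1x = 4.880 × 10^-3;  mass: 58.44x + 84.99y = 1.023
Solving, x = 4.880 × 10^-3 mol, y = 8.681 × 10^-3 mol
mass of NaCl = 4.880 × 10^-3 × 58.44 = 0.2852 g
% NaCl = 0.2852 / 1.023 × 100 = 27.88 %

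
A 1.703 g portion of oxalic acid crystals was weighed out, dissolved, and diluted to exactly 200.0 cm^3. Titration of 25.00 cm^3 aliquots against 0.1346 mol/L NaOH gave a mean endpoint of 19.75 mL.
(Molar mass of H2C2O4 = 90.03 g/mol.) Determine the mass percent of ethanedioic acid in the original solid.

H2C2O4 + 2 NaOH → Na2C2O4 + 2 H2O
n(NaOH) per titration = 0.01975 × 0.1346 = 2.658 × 10^-3 mol
From the 1:2 ratio, n(H2C2O4) in each aliquot = 1/2 × 2.658 × 10^-3 = 1.329 × 10^-3 mol
n(H2C2O4) in the whole flask = 1.329 × 10^-3 × 200.0/25.00 = 0.01063 mol
mass of H2C2O4 = 0.01063 × 90.03 = 0.9573 g
% H2C2O4 = 0.9573 / 1.703 × 100 = 56.21 %

56.21 %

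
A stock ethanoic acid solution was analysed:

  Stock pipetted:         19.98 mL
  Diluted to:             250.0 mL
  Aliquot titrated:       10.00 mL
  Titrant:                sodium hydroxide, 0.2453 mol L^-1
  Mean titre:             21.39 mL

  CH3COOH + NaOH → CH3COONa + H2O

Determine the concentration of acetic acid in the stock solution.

6.565 mol/L

n(NaOH) = 0.02139 × 0.2453 = 5.247 × 10^-3 mol
n(CH3COOH) in the aliquot = 5.247 × 10^-3 mol (1:1 ratio)
[CH3COOH]_dilute = 5.247 × 10^-3 / 0.01000 = 0.5247 mol/L
Dilution factor = 250.0 / 19.98 = 12.51
[CH3COOH]_stock = 0.5247 × 12.51 = 6.565 mol/L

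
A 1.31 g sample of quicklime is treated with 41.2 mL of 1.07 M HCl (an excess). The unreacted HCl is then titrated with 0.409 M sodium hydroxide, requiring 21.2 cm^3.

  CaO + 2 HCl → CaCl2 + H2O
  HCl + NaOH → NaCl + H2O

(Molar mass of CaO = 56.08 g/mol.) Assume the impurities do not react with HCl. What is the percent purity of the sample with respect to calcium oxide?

75.8 %

n(HCl) added = 0.0412 × 1.07 = 0.0441 mol
n(NaOH) used in back-titration = 0.0212 × 0.409 = 8.67 × 10^-3 mol
n(HCl) left over = 8.67 × 10^-3 mol (1:1 ratio)
n(HCl) consumed by analyte = 0.0441 − 8.67 × 10^-3 = 0.0354 mol
From the 1:2 ratio, n(CaO) = 1/2 × 0.0354 = 0.0177 mol
mass of CaO = 0.0177 × 56.08 = 0.993 g
% CaO = 0.993 / 1.31 × 100 = 75.8 %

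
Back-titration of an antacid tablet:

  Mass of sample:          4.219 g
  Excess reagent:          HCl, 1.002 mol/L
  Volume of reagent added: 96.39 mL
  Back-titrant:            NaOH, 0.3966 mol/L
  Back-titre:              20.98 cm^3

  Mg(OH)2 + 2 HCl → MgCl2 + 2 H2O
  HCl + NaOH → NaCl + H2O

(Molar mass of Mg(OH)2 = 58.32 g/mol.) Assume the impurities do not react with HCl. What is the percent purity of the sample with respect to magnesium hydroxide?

61.00 %

n(HCl) added = 0.09639 × 1.002 = 0.09658 mol
n(NaOH) used in back-titration = 0.02098 × 0.3966 = 8.321 × 10^-3 mol
n(HCl) left over = 8.321 × 10^-3 mol (1:1 ratio)
n(HCl) consumed by analyte = 0.09658 − 8.321 × 10^-3 = 0.08826 mol
From the 1:2 ratio, n(Mg(OH)2) = 1/2 × 0.08826 = 0.04413 mol
mass of Mg(OH)2 = 0.04413 × 58.32 = 2.574 g
% Mg(OH)2 = 2.574 / 4.219 × 100 = 61.00 %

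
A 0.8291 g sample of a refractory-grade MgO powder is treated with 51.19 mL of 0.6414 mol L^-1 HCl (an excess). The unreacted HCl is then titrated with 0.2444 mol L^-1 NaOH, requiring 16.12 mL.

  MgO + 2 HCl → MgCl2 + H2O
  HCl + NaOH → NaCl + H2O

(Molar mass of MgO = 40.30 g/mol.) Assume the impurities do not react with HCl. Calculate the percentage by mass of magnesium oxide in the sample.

70.22 %

n(HCl) added = 0.05119 × 0.6414 = 0.03283 mol
n(NaOH) used in back-titration = 0.01612 × 0.2444 = 3.940 × 10^-3 mol
n(HCl) left over = 3.940 × 10^-3 mol (1:1 ratio)
n(HCl) consumed by analyte = 0.03283 − 3.940 × 10^-3 = 0.02889 mol
From the 1:2 ratio, n(MgO) = 1/2 × 0.02889 = 0.01445 mol
mass of MgO = 0.01445 × 40.30 = 0.5822 g
% MgO = 0.5822 / 0.8291 × 100 = 70.22 %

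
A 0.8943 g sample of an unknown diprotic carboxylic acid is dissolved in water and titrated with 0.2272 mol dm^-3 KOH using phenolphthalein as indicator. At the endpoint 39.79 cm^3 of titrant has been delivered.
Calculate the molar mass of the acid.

197.8 g/mol

n(KOH) = 0.03979 L × 0.2272 mol/L = 9.040 × 10^-3 mol
From the 1:2 ratio, n(H2A) = 1/2 × 9.040 × 10^-3 = 4.520 × 10^-3 mol
M = m / n = 0.8943 g / 4.520 × 10^-3 mol = 197.8 g/mol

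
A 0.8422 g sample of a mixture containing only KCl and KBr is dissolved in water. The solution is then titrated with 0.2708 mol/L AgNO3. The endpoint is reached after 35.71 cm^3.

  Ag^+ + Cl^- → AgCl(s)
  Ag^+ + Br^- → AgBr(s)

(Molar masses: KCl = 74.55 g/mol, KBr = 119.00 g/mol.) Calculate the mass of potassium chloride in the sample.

n(AgNO3) = 0.03571 × 0.2708 = 9.670 × 10^-3 mol
Let x = n(KCl), y = n(KBr).
Titrant: 1x + 1y = 9.670 × 10^-3;  mass: 74.55x + 119.00y = 0.8422
Solving, x = 6.942 × 10^-3 mol, y = 2.728 × 10^-3 mol
mass of KCl = 6.942 × 10^-3 × 74.55 = 0.5175 g

0.5175 g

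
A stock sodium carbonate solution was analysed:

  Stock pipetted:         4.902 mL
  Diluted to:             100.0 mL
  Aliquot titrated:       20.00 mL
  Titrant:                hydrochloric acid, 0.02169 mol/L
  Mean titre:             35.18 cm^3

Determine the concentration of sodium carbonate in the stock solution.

0.3892 mol/L

Na2CO3 + 2 HCl → 2 NaCl + H2O + CO2
n(HCl) = 0.03518 × 0.02169 = 7.631 × 10^-4 mol
From the 1:2 ratio, n(Na2CO3) in the aliquot = 1/2 × 7.631 × 10^-4 = 3.815 × 10^-4 mol
[Na2CO3]_dilute = 3.815 × 10^-4 / 0.02000 = 0.01908 mol/L
Dilution factor = 100.0 / 4.902 = 20.40
[Na2CO3]_stock = 0.01908 × 20.40 = 0.3892 mol/L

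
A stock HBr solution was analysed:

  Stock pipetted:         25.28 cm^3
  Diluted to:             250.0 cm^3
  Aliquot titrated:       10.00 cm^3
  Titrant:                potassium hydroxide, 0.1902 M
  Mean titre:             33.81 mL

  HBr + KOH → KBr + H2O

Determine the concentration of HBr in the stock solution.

6.359 M

n(KOH) = 0.03381 × 0.1902 = 6.431 × 10^-3 mol
n(HBr) in the aliquot = 6.431 × 10^-3 mol (1:1 ratio)
[HBr]_dilute = 6.431 × 10^-3 / 0.01000 = 0.6431 mol/L
Dilution factor = 250.0 / 25.28 = 9.889
[HBr]_stock = 0.6431 × 9.889 = 6.359 mol/L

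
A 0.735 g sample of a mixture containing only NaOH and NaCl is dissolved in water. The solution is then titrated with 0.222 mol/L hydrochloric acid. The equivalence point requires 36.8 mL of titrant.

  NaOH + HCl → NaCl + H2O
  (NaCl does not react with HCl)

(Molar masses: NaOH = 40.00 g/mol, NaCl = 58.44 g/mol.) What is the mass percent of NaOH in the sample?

n(HCl) = 0.0368 × 0.222 = 8.17 × 10^-3 mol
Let x = n(NaOH), y = n(NaCl).
Titrant: 1x = 8.17 × 10^-3;  mass: 40.00x + 58.44y = 0.735
Solving, x = 8.17 × 10^-3 mol, y = 6.99 × 10^-3 mol
mass of NaOH = 8.17 × 10^-3 × 40.00 = 0.327 g
% NaOH = 0.327 / 0.735 × 100 = 44.5 %

44.5 %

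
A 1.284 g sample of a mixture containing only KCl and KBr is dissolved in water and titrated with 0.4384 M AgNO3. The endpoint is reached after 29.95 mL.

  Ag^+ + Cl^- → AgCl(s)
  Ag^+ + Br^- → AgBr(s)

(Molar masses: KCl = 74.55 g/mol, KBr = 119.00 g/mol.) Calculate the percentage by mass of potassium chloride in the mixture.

n(AgNO3) = 0.02995 × 0.4384 = 0.01313 mol
Let x = n(KCl), y = n(KBr).
Titrant: 1x + 1y = 0.01313;  mass: 74.55x + 119.00y = 1.284
Solving, x = 6.265 × 10^-3 mol, y = 6.865 × 10^-3 mol
mass of KCl = 6.265 × 10^-3 × 74.55 = 0.4671 g
% KCl = 0.4671 / 1.284 × 100 = 36.38 %

36.38 %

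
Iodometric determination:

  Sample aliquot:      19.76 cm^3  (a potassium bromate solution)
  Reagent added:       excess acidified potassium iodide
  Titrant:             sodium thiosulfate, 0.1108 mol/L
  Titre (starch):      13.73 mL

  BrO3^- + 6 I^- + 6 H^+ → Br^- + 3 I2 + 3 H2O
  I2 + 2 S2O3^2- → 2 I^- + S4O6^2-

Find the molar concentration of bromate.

0.01283 mol/L

n(S2O3^2-) = 0.01373 × 0.1108 = 1.521 × 10^-3 mol
n(I2) = n(S2O3^2-)/2 = 7.606 × 10^-4 mol
From the 1:3 ratio, n(BrO3^-) in the aliquot = 1/3 × 7.606 × 10^-4 = 2.535 × 10^-4 mol
[BrO3^-] = 2.535 × 10^-4 / 0.01976 = 0.01283 mol/L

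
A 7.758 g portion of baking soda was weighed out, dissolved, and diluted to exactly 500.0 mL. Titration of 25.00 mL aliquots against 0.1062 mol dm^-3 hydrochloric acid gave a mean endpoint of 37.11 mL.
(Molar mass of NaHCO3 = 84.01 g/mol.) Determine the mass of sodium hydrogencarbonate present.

NaHCO3 + HCl → NaCl + H2O + CO2
n(HCl) per titration = 0.03711 × 0.1062 = 3.941 × 10^-3 mol
n(NaHCO3) in each aliquot = 3.941 × 10^-3 mol (1:1 ratio)
n(NaHCO3) in the whole flask = 3.941 × 10^-3 × 500.0/25.00 = 0.07882 mol
mass of NaHCO3 = 0.07882 × 84.01 = 6.622 g

6.622 g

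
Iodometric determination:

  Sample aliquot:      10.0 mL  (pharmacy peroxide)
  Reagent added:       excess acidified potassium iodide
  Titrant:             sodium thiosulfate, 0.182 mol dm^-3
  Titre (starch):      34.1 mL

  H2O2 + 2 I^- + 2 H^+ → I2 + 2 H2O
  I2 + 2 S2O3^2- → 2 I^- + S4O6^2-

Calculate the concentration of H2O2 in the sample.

0.310 mol/L

n(S2O3^2-) = 0.0341 × 0.182 = 6.21 × 10^-3 mol
n(I2) = n(S2O3^2-)/2 = 3.10 × 10^-3 mol
n(H2O2) in the aliquot = 3.10 × 10^-3 mol (1:1 ratio)
[H2O2] = 3.10 × 10^-3 / 0.0100 = 0.310 mol/L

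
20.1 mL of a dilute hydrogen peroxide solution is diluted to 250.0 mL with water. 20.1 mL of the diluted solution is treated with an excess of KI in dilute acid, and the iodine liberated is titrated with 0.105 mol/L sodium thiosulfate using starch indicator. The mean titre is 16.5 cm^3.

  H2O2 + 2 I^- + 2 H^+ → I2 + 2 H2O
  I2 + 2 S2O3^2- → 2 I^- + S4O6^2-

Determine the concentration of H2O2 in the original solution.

n(S2O3^2-) = 0.0165 × 0.105 = 1.73 × 10^-3 mol
n(I2) = n(S2O3^2-)/2 = 8.66 × 10^-4 mol
n(H2O2) in the aliquot = 8.66 × 10^-4 mol (1:1 ratio)
[H2O2]_dilute = 8.66 × 10^-4 / 0.0201 = 0.0431 mol/L
[H2O2]_original = 0.0431 × 250.0/20.1 = 0.536 mol/L

0.536 mol/L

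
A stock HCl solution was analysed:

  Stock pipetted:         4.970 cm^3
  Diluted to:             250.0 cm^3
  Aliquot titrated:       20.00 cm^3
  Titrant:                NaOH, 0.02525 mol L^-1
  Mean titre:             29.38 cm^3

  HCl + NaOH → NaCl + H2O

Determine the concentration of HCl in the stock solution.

1.866 mol/L

n(NaOH) = 0.02938 × 0.02525 = 7.418 × 10^-4 mol
n(HCl) in the aliquot = 7.418 × 10^-4 mol (1:1 ratio)
[HCl]_dilute = 7.418 × 10^-4 / 0.02000 = 0.03709 mol/L
Dilution factor = 250.0 / 4.970 = 50.30
[HCl]_stock = 0.03709 × 50.30 = 1.866 mol/L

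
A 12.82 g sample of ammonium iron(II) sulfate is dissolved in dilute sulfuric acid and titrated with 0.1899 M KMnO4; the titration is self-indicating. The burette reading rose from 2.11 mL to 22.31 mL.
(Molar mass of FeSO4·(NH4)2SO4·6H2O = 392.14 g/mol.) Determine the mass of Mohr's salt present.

7.521 g

MnO4^- + 5 Fe^2+ + 8 H^+ → Mn^2+ + 5 Fe^3+ + 4 H2O
n(KMnO4) = 0.02020 L × 0.1899 mol/L = 3.836 × 10^-3 mol
From the 5:1 ratio, n(FeSO4·(NH4)2SO4·6H2O) = 5/1 × 3.836 × 10^-3 = 0.01918 mol
mass of FeSO4·(NH4)2SO4·6H2O = 0.01918 × 392.14 g/mol = 7.521 g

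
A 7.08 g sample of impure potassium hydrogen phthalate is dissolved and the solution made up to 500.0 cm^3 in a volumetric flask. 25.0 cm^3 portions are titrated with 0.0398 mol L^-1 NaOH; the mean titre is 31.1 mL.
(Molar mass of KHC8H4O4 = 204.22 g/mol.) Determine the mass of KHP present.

5.06 g

KHC8H4O4 + NaOH → KNaC8H4O4 + H2O
n(NaOH) per titration = 0.0311 × 0.0398 = 1.24 × 10^-3 mol
n(KHC8H4O4) in each aliquot = 1.24 × 10^-3 mol (1:1 ratio)
n(KHC8H4O4) in the whole flask = 1.24 × 10^-3 × 500.0/25.0 = 0.0248 mol
mass of KHC8H4O4 = 0.0248 × 204.22 = 5.06 g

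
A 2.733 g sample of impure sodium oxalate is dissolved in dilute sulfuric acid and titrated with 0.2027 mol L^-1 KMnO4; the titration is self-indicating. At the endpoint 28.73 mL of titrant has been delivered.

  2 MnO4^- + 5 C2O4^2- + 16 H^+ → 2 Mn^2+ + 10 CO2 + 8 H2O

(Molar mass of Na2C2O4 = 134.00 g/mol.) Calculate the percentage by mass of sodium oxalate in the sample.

71.38 %

n(KMnO4) = 0.02873 L × 0.2027 mol/L = 5.824 × 10^-3 mol
From the 5:2 ratio, n(Na2C2O4) = 5/2 × 5.824 × 10^-3 = 0.01456 mol
mass of Na2C2O4 = 0.01456 × 134.00 g/mol = 1.951 g
% Na2C2O4 = 1.951 / 2.733 × 100 = 71.38 %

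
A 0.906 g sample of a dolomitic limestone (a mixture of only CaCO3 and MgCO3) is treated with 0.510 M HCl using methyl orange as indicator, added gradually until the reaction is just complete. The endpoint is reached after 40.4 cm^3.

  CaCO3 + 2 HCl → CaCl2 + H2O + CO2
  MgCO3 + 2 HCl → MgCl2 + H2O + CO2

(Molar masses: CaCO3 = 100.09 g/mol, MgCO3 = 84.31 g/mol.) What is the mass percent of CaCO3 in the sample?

n(HCl) = 0.0404 × 0.510 = 0.0206 mol
Let x = n(CaCO3), y = n(MgCO3).
Titrant: 2x + 2y = 0.0206;  mass: 100.09x + 84.31y = 0.906
Solving, x = 2.37 × 10^-3 mol, y = 7.93 × 10^-3 mol
mass of CaCO3 = 2.37 × 10^-3 × 100.09 = 0.237 g
% CaCO3 = 0.237 / 0.906 × 100 = 26.2 %

26.2 %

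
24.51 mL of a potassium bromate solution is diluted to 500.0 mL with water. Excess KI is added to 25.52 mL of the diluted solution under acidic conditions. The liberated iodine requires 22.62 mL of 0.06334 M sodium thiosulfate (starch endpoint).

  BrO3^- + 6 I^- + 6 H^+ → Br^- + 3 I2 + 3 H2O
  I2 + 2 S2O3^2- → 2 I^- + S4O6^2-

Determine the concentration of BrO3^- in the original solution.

n(S2O3^2-) = 0.02262 × 0.06334 = 1.433 × 10^-3 mol
n(I2) = n(S2O3^2-)/2 = 7.164 × 10^-4 mol
From the 1:3 ratio, n(BrO3^-) in the aliquot = 1/3 × 7.164 × 10^-4 = 2.388 × 10^-4 mol
[BrO3^-]_dilute = 2.388 × 10^-4 / 0.02552 = 0.009357 mol/L
[BrO3^-]_original = 0.009357 × 500.0/24.51 = 0.1909 mol/L

0.1909 M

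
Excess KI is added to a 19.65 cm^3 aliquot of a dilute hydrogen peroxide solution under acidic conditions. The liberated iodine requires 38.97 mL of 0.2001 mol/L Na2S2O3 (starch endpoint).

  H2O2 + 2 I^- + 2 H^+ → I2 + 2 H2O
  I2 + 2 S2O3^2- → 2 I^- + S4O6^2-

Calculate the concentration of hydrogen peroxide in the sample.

n(S2O3^2-) = 0.03897 × 0.2001 = 7.798 × 10^-3 mol
n(I2) = n(S2O3^2-)/2 = 3.899 × 10^-3 mol
n(H2O2) in the aliquot = 3.899 × 10^-3 mol (1:1 ratio)
[H2O2] = 3.899 × 10^-3 / 0.01965 = 0.1984 mol/L

0.1984 mol/L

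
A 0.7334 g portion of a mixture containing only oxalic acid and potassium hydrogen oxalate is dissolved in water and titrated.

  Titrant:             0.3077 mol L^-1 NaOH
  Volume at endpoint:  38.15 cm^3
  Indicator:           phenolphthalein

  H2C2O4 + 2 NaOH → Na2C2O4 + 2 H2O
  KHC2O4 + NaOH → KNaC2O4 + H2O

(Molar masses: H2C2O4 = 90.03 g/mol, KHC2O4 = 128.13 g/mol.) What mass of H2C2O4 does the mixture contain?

0.4174 g

n(NaOH) = 0.03815 × 0.3077 = 0.01174 mol
Let x = n(H2C2O4), y = n(KHC2O4).
Titrant: 2x + 1y = 0.01174;  mass: 90.03x + 128.13y = 0.7334
Solving, x = 4.636 × 10^-3 mol, y = 2.466 × 10^-3 mol
mass of H2C2O4 = 4.636 × 10^-3 × 90.03 = 0.4174 g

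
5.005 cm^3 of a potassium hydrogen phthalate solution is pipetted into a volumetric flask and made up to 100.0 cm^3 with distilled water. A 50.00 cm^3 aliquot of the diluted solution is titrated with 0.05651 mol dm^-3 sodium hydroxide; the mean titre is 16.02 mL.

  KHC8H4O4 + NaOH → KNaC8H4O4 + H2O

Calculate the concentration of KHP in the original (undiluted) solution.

n(NaOH) = 0.01602 × 0.05651 = 9.053 × 10^-4 mol
n(KHC8H4O4) in the aliquot = 9.053 × 10^-4 mol (1:1 ratio)
[KHC8H4O4]_dilute = 9.053 × 10^-4 / 0.05000 = 0.01811 mol/L
Dilution factor = 100.0 / 5.005 = 19.98
[KHC8H4O4]_stock = 0.01811 × 19.98 = 0.3618 mol/L

0.3618 mol/L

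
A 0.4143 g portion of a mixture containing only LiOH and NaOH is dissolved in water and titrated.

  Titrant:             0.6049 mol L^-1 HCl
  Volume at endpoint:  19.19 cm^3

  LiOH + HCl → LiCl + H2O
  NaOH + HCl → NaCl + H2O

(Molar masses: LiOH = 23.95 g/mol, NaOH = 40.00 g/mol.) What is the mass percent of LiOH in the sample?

n(HCl) = 0.01919 × 0.6049 = 0.01161 mol
Let x = n(LiOH), y = n(NaOH).
Titrant: 1x + 1y = 0.01161;  mass: 23.95x + 40.00y = 0.4143
Solving, x = 3.117 × 10^-3 mol, y = 8.491 × 10^-3 mol
mass of LiOH = 3.117 × 10^-3 × 23.95 = 0.07464 g
% LiOH = 0.07464 / 0.4143 × 100 = 18.02 %

18.02 %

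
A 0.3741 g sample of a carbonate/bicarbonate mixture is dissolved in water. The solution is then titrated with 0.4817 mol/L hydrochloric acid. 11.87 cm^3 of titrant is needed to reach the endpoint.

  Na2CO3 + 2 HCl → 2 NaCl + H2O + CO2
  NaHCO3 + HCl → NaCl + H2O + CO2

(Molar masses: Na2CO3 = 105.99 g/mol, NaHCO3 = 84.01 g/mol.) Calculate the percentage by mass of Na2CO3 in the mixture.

n(HCl) = 0.01187 × 0.4817 = 5.718 × 10^-3 mol
Let x = n(Na2CO3), y = n(NaHCO3).
Titrant: 2x + 1y = 5.718 × 10^-3;  mass: 105.99x + 84.01y = 0.3741
Solving, x = 1.713 × 10^-3 mol, y = 2.292 × 10^-3 mol
mass of Na2CO3 = 1.713 × 10^-3 × 105.99 = 0.1815 g
% Na2CO3 = 0.1815 / 0.3741 × 100 = 48.53 %

48.53 %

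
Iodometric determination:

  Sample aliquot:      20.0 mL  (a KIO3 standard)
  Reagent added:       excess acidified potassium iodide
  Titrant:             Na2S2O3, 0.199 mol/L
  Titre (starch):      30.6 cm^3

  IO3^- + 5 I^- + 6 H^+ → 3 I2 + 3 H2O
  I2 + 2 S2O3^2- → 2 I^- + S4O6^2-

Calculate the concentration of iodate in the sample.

n(S2O3^2-) = 0.0306 × 0.199 = 6.09 × 10^-3 mol
n(I2) = n(S2O3^2-)/2 = 3.04 × 10^-3 mol
From the 1:3 ratio, n(IO3^-) in the aliquot = 1/3 × 3.04 × 10^-3 = 1.01 × 10^-3 mol
[IO3^-] = 1.01 × 10^-3 / 0.0200 = 0.0507 mol/L

0.0507 mol/L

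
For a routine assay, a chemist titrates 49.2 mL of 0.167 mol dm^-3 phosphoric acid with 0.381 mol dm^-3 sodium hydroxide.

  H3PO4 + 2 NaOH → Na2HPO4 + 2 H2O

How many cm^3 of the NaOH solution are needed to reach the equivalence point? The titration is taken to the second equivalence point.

43.1 mL

n(H3PO4) = 0.0492 L × 0.167 mol/L = 8.22 × 10^-3 mol
From the 2:1 stoichiometry, n(NaOH) = 2/1 × 8.22 × 10^-3 = 0.0164 mol
V(NaOH) = 0.0164 mol / 0.381 mol/L = 0.0431 L = 43.1 mL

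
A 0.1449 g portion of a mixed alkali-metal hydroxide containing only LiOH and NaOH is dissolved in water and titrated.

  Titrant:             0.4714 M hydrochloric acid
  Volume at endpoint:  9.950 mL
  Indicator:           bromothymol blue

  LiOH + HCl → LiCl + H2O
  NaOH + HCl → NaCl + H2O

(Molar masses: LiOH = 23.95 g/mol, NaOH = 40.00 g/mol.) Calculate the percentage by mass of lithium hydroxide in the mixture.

n(HCl) = 0.009950 × 0.4714 = 4.690 × 10^-3 mol
Let x = n(LiOH), y = n(NaOH).
Titrant: 1x + 1y = 4.690 × 10^-3;  mass: 23.95x + 40.00y = 0.1449
Solving, x = 2.662 × 10^-3 mol, y = 2.029 × 10^-3 mol
mass of LiOH = 2.662 × 10^-3 × 23.95 = 0.06374 g
% LiOH = 0.06374 / 0.1449 × 100 = 43.99 %

43.99 %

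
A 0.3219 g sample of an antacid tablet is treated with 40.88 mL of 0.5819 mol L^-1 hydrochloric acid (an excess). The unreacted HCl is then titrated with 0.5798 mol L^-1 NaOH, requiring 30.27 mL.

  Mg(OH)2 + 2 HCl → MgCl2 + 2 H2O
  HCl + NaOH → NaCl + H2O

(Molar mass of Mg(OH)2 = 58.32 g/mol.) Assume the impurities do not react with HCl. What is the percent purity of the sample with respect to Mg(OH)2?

n(HCl) added = 0.04088 × 0.5819 = 0.02379 mol
n(NaOH) used in back-titration = 0.03027 × 0.5798 = 0.01755 mol
n(HCl) left over = 0.01755 mol (1:1 ratio)
n(HCl) consumed by analyte = 0.02379 − 0.01755 = 6.238 × 10^-3 mol
From the 1:2 ratio, n(Mg(OH)2) = 1/2 × 6.238 × 10^-3 = 3.119 × 10^-3 mol
mass of Mg(OH)2 = 3.119 × 10^-3 × 58.32 = 0.1819 g
% Mg(OH)2 = 0.1819 / 0.3219 × 100 = 56.50 %

56.50 %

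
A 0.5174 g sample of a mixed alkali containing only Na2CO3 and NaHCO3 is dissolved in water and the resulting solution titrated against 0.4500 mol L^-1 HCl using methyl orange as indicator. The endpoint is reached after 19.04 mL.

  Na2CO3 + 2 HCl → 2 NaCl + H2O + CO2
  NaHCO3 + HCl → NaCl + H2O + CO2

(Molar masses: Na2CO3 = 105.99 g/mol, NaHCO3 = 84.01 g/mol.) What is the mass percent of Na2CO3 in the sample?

66.84 %

n(HCl) = 0.01904 × 0.4500 = 8.568 × 10^-3 mol
Let x = n(Na2CO3), y = n(NaHCO3).
Titrant: 2x + 1y = 8.568 × 10^-3;  mass: 105.99x + 84.01y = 0.5174
Solving, x = 3.263 × 10^-3 mol, y = 2.042 × 10^-3 mol
mass of Na2CO3 = 3.263 × 10^-3 × 105.99 = 0.3458 g
% Na2CO3 = 0.3458 / 0.5174 × 100 = 66.84 %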